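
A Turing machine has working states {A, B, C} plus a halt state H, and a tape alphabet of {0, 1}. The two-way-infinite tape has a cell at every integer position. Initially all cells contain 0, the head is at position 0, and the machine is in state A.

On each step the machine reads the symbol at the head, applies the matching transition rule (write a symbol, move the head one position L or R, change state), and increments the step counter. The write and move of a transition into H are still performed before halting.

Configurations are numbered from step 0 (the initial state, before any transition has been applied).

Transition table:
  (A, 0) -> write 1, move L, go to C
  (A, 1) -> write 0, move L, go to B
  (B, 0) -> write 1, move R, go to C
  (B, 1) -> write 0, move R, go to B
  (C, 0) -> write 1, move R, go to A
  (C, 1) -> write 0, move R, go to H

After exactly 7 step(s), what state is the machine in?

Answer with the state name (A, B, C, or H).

Answer: C

Derivation:
Step 1: in state A at pos 0, read 0 -> (A,0)->write 1,move L,goto C. Now: state=C, head=-1, tape[-2..1]=0010 (head:  ^)
Step 2: in state C at pos -1, read 0 -> (C,0)->write 1,move R,goto A. Now: state=A, head=0, tape[-2..1]=0110 (head:   ^)
Step 3: in state A at pos 0, read 1 -> (A,1)->write 0,move L,goto B. Now: state=B, head=-1, tape[-2..1]=0100 (head:  ^)
Step 4: in state B at pos -1, read 1 -> (B,1)->write 0,move R,goto B. Now: state=B, head=0, tape[-2..1]=0000 (head:   ^)
Step 5: in state B at pos 0, read 0 -> (B,0)->write 1,move R,goto C. Now: state=C, head=1, tape[-2..2]=00100 (head:    ^)
Step 6: in state C at pos 1, read 0 -> (C,0)->write 1,move R,goto A. Now: state=A, head=2, tape[-2..3]=001100 (head:     ^)
Step 7: in state A at pos 2, read 0 -> (A,0)->write 1,move L,goto C. Now: state=C, head=1, tape[-2..3]=001110 (head:    ^)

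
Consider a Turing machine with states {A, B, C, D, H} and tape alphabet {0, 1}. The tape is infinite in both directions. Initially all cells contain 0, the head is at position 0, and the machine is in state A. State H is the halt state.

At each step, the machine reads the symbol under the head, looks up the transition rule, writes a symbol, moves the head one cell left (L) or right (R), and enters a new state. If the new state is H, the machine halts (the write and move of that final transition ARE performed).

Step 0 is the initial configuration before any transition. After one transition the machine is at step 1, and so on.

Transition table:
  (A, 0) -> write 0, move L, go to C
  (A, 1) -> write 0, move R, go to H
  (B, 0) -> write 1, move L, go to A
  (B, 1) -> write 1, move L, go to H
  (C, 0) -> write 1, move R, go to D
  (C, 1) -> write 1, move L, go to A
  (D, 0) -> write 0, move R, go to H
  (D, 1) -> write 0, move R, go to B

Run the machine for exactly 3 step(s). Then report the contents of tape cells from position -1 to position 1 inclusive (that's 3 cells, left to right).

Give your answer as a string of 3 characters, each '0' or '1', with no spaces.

Step 1: in state A at pos 0, read 0 -> (A,0)->write 0,move L,goto C. Now: state=C, head=-1, tape[-2..1]=0000 (head:  ^)
Step 2: in state C at pos -1, read 0 -> (C,0)->write 1,move R,goto D. Now: state=D, head=0, tape[-2..1]=0100 (head:   ^)
Step 3: in state D at pos 0, read 0 -> (D,0)->write 0,move R,goto H. Now: state=H, head=1, tape[-2..2]=01000 (head:    ^)

Answer: 100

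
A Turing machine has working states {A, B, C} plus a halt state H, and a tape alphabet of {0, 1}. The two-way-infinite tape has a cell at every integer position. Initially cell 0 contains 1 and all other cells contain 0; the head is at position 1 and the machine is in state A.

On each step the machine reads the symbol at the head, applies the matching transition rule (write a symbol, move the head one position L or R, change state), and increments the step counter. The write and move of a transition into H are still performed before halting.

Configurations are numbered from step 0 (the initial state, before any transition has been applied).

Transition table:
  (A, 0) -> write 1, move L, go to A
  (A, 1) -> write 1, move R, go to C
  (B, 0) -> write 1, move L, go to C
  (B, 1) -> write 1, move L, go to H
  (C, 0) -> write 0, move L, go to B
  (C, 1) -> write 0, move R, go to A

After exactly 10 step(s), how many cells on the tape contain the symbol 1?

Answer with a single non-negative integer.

Answer: 2

Derivation:
Step 1: in state A at pos 1, read 0 -> (A,0)->write 1,move L,goto A. Now: state=A, head=0, tape[-1..2]=0110 (head:  ^)
Step 2: in state A at pos 0, read 1 -> (A,1)->write 1,move R,goto C. Now: state=C, head=1, tape[-1..2]=0110 (head:   ^)
Step 3: in state C at pos 1, read 1 -> (C,1)->write 0,move R,goto A. Now: state=A, head=2, tape[-1..3]=01000 (head:    ^)
Step 4: in state A at pos 2, read 0 -> (A,0)->write 1,move L,goto A. Now: state=A, head=1, tape[-1..3]=01010 (head:   ^)
Step 5: in state A at pos 1, read 0 -> (A,0)->write 1,move L,goto A. Now: state=A, head=0, tape[-1..3]=01110 (head:  ^)
Step 6: in state A at pos 0, read 1 -> (A,1)->write 1,move R,goto C. Now: state=C, head=1, tape[-1..3]=01110 (head:   ^)
Step 7: in state C at pos 1, read 1 -> (C,1)->write 0,move R,goto A. Now: state=A, head=2, tape[-1..3]=01010 (head:    ^)
Step 8: in state A at pos 2, read 1 -> (A,1)->write 1,move R,goto C. Now: state=C, head=3, tape[-1..4]=010100 (head:     ^)
Step 9: in state C at pos 3, read 0 -> (C,0)->write 0,move L,goto B. Now: state=B, head=2, tape[-1..4]=010100 (head:    ^)
Step 10: in state B at pos 2, read 1 -> (B,1)->write 1,move L,goto H. Now: state=H, head=1, tape[-1..4]=010100 (head:   ^)
Cells containing 1 after step 10: {0, 2} -> 2 cell(s)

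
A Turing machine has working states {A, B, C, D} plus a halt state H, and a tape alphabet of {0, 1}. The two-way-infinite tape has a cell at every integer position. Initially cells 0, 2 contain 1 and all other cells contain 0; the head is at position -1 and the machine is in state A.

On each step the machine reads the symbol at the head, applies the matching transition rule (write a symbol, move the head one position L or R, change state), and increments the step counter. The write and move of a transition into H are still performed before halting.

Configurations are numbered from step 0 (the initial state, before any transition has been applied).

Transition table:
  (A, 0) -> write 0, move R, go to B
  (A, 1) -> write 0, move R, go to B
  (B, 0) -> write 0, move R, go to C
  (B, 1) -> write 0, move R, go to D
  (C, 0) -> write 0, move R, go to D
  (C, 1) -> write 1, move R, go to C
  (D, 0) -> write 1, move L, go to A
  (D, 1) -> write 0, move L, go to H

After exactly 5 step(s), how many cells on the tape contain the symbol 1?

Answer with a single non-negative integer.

Answer: 1

Derivation:
Step 1: in state A at pos -1, read 0 -> (A,0)->write 0,move R,goto B. Now: state=B, head=0, tape[-2..3]=001010 (head:   ^)
Step 2: in state B at pos 0, read 1 -> (B,1)->write 0,move R,goto D. Now: state=D, head=1, tape[-2..3]=000010 (head:    ^)
Step 3: in state D at pos 1, read 0 -> (D,0)->write 1,move L,goto A. Now: state=A, head=0, tape[-2..3]=000110 (head:   ^)
Step 4: in state A at pos 0, read 0 -> (A,0)->write 0,move R,goto B. Now: state=B, head=1, tape[-2..3]=000110 (head:    ^)
Step 5: in state B at pos 1, read 1 -> (B,1)->write 0,move R,goto D. Now: state=D, head=2, tape[-2..3]=000010 (head:     ^)
Cells containing 1 after step 5: {2} -> 1 cell(s)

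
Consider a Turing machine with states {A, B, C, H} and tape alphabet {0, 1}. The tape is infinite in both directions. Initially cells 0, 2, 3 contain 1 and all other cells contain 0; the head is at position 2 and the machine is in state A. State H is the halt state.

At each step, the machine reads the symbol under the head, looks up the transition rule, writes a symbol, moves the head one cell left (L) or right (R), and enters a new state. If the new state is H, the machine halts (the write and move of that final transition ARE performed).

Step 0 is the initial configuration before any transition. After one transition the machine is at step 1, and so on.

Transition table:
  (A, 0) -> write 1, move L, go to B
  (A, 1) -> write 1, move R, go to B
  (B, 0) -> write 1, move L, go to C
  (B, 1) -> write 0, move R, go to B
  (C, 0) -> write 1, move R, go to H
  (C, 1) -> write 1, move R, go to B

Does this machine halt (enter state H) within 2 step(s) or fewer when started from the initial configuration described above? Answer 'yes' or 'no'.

Answer: no

Derivation:
Step 1: in state A at pos 2, read 1 -> (A,1)->write 1,move R,goto B. Now: state=B, head=3, tape[-1..4]=010110 (head:     ^)
Step 2: in state B at pos 3, read 1 -> (B,1)->write 0,move R,goto B. Now: state=B, head=4, tape[-1..5]=0101000 (head:      ^)
After 2 step(s): state = B (not H) -> not halted within 2 -> no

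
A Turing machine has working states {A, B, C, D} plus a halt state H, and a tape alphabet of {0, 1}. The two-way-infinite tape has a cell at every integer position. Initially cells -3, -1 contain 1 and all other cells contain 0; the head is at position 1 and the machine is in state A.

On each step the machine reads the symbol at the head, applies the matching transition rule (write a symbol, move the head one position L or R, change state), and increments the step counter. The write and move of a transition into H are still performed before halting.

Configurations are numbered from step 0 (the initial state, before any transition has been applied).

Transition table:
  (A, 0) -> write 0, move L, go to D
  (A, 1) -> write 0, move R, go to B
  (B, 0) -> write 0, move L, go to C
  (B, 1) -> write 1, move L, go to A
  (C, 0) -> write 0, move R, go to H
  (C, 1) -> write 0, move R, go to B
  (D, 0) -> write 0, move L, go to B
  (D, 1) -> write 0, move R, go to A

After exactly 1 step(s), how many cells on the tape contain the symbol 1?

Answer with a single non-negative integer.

Step 1: in state A at pos 1, read 0 -> (A,0)->write 0,move L,goto D. Now: state=D, head=0, tape[-4..2]=0101000 (head:     ^)
Cells containing 1 after step 1: {-3, -1} -> 2 cell(s)

Answer: 2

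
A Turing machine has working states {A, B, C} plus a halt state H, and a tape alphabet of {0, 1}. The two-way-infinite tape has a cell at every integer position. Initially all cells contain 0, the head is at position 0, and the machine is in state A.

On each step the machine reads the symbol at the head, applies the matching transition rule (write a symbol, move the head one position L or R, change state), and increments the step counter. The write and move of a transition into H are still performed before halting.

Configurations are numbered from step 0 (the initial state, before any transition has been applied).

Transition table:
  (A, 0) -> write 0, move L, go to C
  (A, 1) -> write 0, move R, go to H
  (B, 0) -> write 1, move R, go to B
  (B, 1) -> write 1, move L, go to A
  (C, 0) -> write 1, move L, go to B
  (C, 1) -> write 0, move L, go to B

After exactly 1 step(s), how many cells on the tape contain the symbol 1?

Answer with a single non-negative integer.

Answer: 0

Derivation:
Step 1: in state A at pos 0, read 0 -> (A,0)->write 0,move L,goto C. Now: state=C, head=-1, tape[-2..1]=0000 (head:  ^)
No cell contains 1 after step 1 -> 0 cell(s)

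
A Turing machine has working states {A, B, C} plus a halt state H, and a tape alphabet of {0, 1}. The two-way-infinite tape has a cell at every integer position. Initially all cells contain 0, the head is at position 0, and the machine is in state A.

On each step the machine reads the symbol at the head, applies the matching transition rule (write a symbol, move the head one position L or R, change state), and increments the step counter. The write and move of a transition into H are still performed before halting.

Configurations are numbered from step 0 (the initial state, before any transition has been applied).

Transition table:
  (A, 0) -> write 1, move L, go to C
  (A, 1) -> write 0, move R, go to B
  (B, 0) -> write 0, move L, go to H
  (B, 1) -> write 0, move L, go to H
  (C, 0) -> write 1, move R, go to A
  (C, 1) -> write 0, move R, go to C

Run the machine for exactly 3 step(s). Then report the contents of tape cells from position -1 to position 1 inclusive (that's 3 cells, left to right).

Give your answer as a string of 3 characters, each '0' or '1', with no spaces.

Answer: 100

Derivation:
Step 1: in state A at pos 0, read 0 -> (A,0)->write 1,move L,goto C. Now: state=C, head=-1, tape[-2..1]=0010 (head:  ^)
Step 2: in state C at pos -1, read 0 -> (C,0)->write 1,move R,goto A. Now: state=A, head=0, tape[-2..1]=0110 (head:   ^)
Step 3: in state A at pos 0, read 1 -> (A,1)->write 0,move R,goto B. Now: state=B, head=1, tape[-2..2]=01000 (head:    ^)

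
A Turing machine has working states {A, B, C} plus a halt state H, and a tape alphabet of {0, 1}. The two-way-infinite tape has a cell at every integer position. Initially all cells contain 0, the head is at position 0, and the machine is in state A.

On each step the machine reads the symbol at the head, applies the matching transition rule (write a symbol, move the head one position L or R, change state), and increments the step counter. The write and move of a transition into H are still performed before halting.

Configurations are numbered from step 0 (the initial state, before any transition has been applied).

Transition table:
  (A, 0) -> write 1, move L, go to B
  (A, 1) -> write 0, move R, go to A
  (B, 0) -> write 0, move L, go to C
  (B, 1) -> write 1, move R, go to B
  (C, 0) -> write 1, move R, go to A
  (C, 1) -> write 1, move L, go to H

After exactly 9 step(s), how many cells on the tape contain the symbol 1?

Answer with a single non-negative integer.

Step 1: in state A at pos 0, read 0 -> (A,0)->write 1,move L,goto B. Now: state=B, head=-1, tape[-2..1]=0010 (head:  ^)
Step 2: in state B at pos -1, read 0 -> (B,0)->write 0,move L,goto C. Now: state=C, head=-2, tape[-3..1]=00010 (head:  ^)
Step 3: in state C at pos -2, read 0 -> (C,0)->write 1,move R,goto A. Now: state=A, head=-1, tape[-3..1]=01010 (head:   ^)
Step 4: in state A at pos -1, read 0 -> (A,0)->write 1,move L,goto B. Now: state=B, head=-2, tape[-3..1]=01110 (head:  ^)
Step 5: in state B at pos -2, read 1 -> (B,1)->write 1,move R,goto B. Now: state=B, head=-1, tape[-3..1]=01110 (head:   ^)
Step 6: in state B at pos -1, read 1 -> (B,1)->write 1,move R,goto B. Now: state=B, head=0, tape[-3..1]=01110 (head:    ^)
Step 7: in state B at pos 0, read 1 -> (B,1)->write 1,move R,goto B. Now: state=B, head=1, tape[-3..2]=011100 (head:     ^)
Step 8: in state B at pos 1, read 0 -> (B,0)->write 0,move L,goto C. Now: state=C, head=0, tape[-3..2]=011100 (head:    ^)
Step 9: in state C at pos 0, read 1 -> (C,1)->write 1,move L,goto H. Now: state=H, head=-1, tape[-3..2]=011100 (head:   ^)
Cells containing 1 after step 9: {-2, -1, 0} -> 3 cell(s)

Answer: 3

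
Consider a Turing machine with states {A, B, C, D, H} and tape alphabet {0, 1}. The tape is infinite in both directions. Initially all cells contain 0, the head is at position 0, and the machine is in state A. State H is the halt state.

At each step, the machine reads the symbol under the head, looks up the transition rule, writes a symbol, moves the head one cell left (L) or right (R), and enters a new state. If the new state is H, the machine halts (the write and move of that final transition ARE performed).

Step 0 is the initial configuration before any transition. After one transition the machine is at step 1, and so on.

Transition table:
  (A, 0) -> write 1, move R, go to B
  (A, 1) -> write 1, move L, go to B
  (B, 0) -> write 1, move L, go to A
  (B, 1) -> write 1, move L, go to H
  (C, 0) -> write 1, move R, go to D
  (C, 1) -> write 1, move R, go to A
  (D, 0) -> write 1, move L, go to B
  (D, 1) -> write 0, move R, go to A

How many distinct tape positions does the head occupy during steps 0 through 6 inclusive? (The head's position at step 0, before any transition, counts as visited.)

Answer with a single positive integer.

Answer: 4

Derivation:
Step 1: in state A at pos 0, read 0 -> (A,0)->write 1,move R,goto B. Now: state=B, head=1, tape[-1..2]=0100 (head:   ^)
Step 2: in state B at pos 1, read 0 -> (B,0)->write 1,move L,goto A. Now: state=A, head=0, tape[-1..2]=0110 (head:  ^)
Step 3: in state A at pos 0, read 1 -> (A,1)->write 1,move L,goto B. Now: state=B, head=-1, tape[-2..2]=00110 (head:  ^)
Step 4: in state B at pos -1, read 0 -> (B,0)->write 1,move L,goto A. Now: state=A, head=-2, tape[-3..2]=001110 (head:  ^)
Step 5: in state A at pos -2, read 0 -> (A,0)->write 1,move R,goto B. Now: state=B, head=-1, tape[-3..2]=011110 (head:   ^)
Step 6: in state B at pos -1, read 1 -> (B,1)->write 1,move L,goto H. Now: state=H, head=-2, tape[-3..2]=011110 (head:  ^)
Head positions at steps 0..6: starting at 0, distinct positions visited = {-2, -1, 0, 1} -> 4 position(s)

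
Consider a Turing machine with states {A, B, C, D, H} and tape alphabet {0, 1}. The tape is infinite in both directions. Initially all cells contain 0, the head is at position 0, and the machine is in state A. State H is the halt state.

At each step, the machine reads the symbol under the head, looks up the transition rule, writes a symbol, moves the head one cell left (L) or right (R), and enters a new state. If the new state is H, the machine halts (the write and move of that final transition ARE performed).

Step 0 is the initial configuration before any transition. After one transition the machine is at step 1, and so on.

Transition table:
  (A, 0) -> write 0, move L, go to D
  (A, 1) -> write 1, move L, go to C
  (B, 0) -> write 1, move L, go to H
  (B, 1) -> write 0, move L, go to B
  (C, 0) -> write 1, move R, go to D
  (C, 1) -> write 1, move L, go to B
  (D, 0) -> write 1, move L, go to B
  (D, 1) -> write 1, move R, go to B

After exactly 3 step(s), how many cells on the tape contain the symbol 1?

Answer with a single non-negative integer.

Step 1: in state A at pos 0, read 0 -> (A,0)->write 0,move L,goto D. Now: state=D, head=-1, tape[-2..1]=0000 (head:  ^)
Step 2: in state D at pos -1, read 0 -> (D,0)->write 1,move L,goto B. Now: state=B, head=-2, tape[-3..1]=00100 (head:  ^)
Step 3: in state B at pos -2, read 0 -> (B,0)->write 1,move L,goto H. Now: state=H, head=-3, tape[-4..1]=001100 (head:  ^)
Cells containing 1 after step 3: {-2, -1} -> 2 cell(s)

Answer: 2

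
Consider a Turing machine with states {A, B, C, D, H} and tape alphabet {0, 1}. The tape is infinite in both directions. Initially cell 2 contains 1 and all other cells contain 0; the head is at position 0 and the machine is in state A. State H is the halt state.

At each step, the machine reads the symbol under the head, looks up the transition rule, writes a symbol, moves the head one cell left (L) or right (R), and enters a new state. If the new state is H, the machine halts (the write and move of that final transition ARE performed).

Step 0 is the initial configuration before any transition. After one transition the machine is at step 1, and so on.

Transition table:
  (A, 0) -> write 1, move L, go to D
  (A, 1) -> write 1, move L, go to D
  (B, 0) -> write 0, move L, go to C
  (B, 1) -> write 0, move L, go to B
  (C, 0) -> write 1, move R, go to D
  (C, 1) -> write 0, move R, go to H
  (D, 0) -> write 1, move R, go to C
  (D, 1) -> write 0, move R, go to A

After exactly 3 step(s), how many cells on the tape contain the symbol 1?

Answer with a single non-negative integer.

Answer: 2

Derivation:
Step 1: in state A at pos 0, read 0 -> (A,0)->write 1,move L,goto D. Now: state=D, head=-1, tape[-2..3]=001010 (head:  ^)
Step 2: in state D at pos -1, read 0 -> (D,0)->write 1,move R,goto C. Now: state=C, head=0, tape[-2..3]=011010 (head:   ^)
Step 3: in state C at pos 0, read 1 -> (C,1)->write 0,move R,goto H. Now: state=H, head=1, tape[-2..3]=010010 (head:    ^)
Cells containing 1 after step 3: {-1, 2} -> 2 cell(s)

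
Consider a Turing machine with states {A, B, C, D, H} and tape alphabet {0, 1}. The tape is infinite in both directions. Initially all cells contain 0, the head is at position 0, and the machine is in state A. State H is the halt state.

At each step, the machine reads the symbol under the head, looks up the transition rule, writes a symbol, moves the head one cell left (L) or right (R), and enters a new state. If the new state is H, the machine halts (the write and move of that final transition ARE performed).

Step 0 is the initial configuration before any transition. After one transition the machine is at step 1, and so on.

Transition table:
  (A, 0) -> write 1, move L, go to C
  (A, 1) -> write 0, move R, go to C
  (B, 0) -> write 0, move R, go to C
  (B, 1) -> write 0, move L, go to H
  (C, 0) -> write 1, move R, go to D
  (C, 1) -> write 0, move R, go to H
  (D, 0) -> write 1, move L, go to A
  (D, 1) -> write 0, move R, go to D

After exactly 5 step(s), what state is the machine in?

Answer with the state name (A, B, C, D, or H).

Step 1: in state A at pos 0, read 0 -> (A,0)->write 1,move L,goto C. Now: state=C, head=-1, tape[-2..1]=0010 (head:  ^)
Step 2: in state C at pos -1, read 0 -> (C,0)->write 1,move R,goto D. Now: state=D, head=0, tape[-2..1]=0110 (head:   ^)
Step 3: in state D at pos 0, read 1 -> (D,1)->write 0,move R,goto D. Now: state=D, head=1, tape[-2..2]=01000 (head:    ^)
Step 4: in state D at pos 1, read 0 -> (D,0)->write 1,move L,goto A. Now: state=A, head=0, tape[-2..2]=01010 (head:   ^)
Step 5: in state A at pos 0, read 0 -> (A,0)->write 1,move L,goto C. Now: state=C, head=-1, tape[-2..2]=01110 (head:  ^)

Answer: C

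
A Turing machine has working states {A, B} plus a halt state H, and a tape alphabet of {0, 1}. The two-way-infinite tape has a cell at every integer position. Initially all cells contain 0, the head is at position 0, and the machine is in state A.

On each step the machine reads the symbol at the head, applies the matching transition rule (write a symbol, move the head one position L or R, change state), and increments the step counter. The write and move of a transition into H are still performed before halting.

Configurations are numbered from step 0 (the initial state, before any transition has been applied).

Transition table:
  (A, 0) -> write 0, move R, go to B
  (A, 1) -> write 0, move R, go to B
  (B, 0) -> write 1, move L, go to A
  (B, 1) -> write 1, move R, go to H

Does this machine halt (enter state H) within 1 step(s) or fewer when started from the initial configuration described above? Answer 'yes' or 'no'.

Answer: no

Derivation:
Step 1: in state A at pos 0, read 0 -> (A,0)->write 0,move R,goto B. Now: state=B, head=1, tape[-1..2]=0000 (head:   ^)
After 1 step(s): state = B (not H) -> not halted within 1 -> no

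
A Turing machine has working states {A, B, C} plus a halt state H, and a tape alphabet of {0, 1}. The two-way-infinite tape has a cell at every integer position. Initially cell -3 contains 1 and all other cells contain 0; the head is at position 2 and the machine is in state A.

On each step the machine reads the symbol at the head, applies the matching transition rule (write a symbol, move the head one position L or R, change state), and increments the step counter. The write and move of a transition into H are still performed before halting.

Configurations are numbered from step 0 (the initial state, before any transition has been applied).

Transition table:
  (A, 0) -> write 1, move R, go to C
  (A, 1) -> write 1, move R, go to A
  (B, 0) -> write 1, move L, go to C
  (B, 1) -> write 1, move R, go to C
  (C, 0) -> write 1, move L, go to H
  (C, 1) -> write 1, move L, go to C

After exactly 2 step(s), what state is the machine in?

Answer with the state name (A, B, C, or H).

Answer: H

Derivation:
Step 1: in state A at pos 2, read 0 -> (A,0)->write 1,move R,goto C. Now: state=C, head=3, tape[-4..4]=010000100 (head:        ^)
Step 2: in state C at pos 3, read 0 -> (C,0)->write 1,move L,goto H. Now: state=H, head=2, tape[-4..4]=010000110 (head:       ^)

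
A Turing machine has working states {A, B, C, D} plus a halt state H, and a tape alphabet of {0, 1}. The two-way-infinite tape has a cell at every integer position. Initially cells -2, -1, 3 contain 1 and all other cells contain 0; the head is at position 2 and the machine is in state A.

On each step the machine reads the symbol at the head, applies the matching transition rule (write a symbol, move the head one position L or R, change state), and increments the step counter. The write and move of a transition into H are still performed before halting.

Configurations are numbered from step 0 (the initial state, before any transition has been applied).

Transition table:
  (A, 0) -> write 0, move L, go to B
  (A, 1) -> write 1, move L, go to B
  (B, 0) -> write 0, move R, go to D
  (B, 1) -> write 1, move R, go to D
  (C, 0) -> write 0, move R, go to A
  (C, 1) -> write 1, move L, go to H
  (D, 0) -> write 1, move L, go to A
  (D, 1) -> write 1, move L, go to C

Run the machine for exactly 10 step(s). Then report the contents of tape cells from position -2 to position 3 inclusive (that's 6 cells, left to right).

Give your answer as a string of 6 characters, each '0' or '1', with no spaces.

Step 1: in state A at pos 2, read 0 -> (A,0)->write 0,move L,goto B. Now: state=B, head=1, tape[-3..4]=01100010 (head:     ^)
Step 2: in state B at pos 1, read 0 -> (B,0)->write 0,move R,goto D. Now: state=D, head=2, tape[-3..4]=01100010 (head:      ^)
Step 3: in state D at pos 2, read 0 -> (D,0)->write 1,move L,goto A. Now: state=A, head=1, tape[-3..4]=01100110 (head:     ^)
Step 4: in state A at pos 1, read 0 -> (A,0)->write 0,move L,goto B. Now: state=B, head=0, tape[-3..4]=01100110 (head:    ^)
Step 5: in state B at pos 0, read 0 -> (B,0)->write 0,move R,goto D. Now: state=D, head=1, tape[-3..4]=01100110 (head:     ^)
Step 6: in state D at pos 1, read 0 -> (D,0)->write 1,move L,goto A. Now: state=A, head=0, tape[-3..4]=01101110 (head:    ^)
Step 7: in state A at pos 0, read 0 -> (A,0)->write 0,move L,goto B. Now: state=B, head=-1, tape[-3..4]=01101110 (head:   ^)
Step 8: in state B at pos -1, read 1 -> (B,1)->write 1,move R,goto D. Now: state=D, head=0, tape[-3..4]=01101110 (head:    ^)
Step 9: in state D at pos 0, read 0 -> (D,0)->write 1,move L,goto A. Now: state=A, head=-1, tape[-3..4]=01111110 (head:   ^)
Step 10: in state A at pos -1, read 1 -> (A,1)->write 1,move L,goto B. Now: state=B, head=-2, tape[-3..4]=01111110 (head:  ^)

Answer: 111111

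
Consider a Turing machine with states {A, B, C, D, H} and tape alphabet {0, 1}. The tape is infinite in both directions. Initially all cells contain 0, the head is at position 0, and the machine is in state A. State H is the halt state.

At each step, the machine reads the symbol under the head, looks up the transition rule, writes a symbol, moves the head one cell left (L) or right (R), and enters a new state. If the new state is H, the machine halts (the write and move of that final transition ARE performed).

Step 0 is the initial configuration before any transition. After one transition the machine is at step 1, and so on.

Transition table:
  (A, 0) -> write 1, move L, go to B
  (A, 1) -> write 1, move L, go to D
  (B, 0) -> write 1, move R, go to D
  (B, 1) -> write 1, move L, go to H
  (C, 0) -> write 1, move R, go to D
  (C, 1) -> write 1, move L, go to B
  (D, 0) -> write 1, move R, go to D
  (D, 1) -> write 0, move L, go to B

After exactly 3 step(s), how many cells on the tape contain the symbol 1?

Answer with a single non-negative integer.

Answer: 1

Derivation:
Step 1: in state A at pos 0, read 0 -> (A,0)->write 1,move L,goto B. Now: state=B, head=-1, tape[-2..1]=0010 (head:  ^)
Step 2: in state B at pos -1, read 0 -> (B,0)->write 1,move R,goto D. Now: state=D, head=0, tape[-2..1]=0110 (head:   ^)
Step 3: in state D at pos 0, read 1 -> (D,1)->write 0,move L,goto B. Now: state=B, head=-1, tape[-2..1]=0100 (head:  ^)
Cells containing 1 after step 3: {-1} -> 1 cell(s)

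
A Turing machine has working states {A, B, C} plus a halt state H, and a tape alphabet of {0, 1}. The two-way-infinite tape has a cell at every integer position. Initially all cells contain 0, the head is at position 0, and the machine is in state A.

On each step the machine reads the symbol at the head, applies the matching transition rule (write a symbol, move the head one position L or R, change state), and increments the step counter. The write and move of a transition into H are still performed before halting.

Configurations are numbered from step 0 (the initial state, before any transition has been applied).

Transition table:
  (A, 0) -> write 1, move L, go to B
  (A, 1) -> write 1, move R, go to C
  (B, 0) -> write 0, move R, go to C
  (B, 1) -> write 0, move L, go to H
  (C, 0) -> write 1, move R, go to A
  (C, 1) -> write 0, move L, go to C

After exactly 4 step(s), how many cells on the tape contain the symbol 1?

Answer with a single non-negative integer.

Step 1: in state A at pos 0, read 0 -> (A,0)->write 1,move L,goto B. Now: state=B, head=-1, tape[-2..1]=0010 (head:  ^)
Step 2: in state B at pos -1, read 0 -> (B,0)->write 0,move R,goto C. Now: state=C, head=0, tape[-2..1]=0010 (head:   ^)
Step 3: in state C at pos 0, read 1 -> (C,1)->write 0,move L,goto C. Now: state=C, head=-1, tape[-2..1]=0000 (head:  ^)
Step 4: in state C at pos -1, read 0 -> (C,0)->write 1,move R,goto A. Now: state=A, head=0, tape[-2..1]=0100 (head:   ^)
Cells containing 1 after step 4: {-1} -> 1 cell(s)

Answer: 1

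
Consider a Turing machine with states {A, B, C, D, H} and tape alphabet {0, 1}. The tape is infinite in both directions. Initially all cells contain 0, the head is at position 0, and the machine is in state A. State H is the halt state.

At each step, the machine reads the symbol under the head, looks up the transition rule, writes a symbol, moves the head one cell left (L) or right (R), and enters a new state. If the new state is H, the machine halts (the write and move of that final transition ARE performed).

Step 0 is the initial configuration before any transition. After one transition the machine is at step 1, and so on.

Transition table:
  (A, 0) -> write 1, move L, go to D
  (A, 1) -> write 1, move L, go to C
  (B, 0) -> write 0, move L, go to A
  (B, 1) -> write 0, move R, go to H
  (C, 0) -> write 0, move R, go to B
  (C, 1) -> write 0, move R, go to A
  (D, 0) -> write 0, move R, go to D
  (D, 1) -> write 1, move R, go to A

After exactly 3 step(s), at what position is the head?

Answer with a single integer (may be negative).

Step 1: in state A at pos 0, read 0 -> (A,0)->write 1,move L,goto D. Now: state=D, head=-1, tape[-2..1]=0010 (head:  ^)
Step 2: in state D at pos -1, read 0 -> (D,0)->write 0,move R,goto D. Now: state=D, head=0, tape[-2..1]=0010 (head:   ^)
Step 3: in state D at pos 0, read 1 -> (D,1)->write 1,move R,goto A. Now: state=A, head=1, tape[-2..2]=00100 (head:    ^)

Answer: 1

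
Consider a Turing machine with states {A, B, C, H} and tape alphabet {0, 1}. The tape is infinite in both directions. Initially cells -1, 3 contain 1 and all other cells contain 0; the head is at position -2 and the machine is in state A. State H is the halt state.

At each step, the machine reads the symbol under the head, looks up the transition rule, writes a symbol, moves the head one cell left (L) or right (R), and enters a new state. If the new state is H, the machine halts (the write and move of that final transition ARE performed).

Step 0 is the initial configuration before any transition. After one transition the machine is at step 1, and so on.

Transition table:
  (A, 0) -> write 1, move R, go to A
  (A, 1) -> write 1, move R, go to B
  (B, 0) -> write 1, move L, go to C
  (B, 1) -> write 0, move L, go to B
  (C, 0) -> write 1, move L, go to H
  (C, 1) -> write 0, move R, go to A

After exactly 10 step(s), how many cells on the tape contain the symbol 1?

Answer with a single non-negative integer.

Answer: 3

Derivation:
Step 1: in state A at pos -2, read 0 -> (A,0)->write 1,move R,goto A. Now: state=A, head=-1, tape[-3..4]=01100010 (head:   ^)
Step 2: in state A at pos -1, read 1 -> (A,1)->write 1,move R,goto B. Now: state=B, head=0, tape[-3..4]=01100010 (head:    ^)
Step 3: in state B at pos 0, read 0 -> (B,0)->write 1,move L,goto C. Now: state=C, head=-1, tape[-3..4]=01110010 (head:   ^)
Step 4: in state C at pos -1, read 1 -> (C,1)->write 0,move R,goto A. Now: state=A, head=0, tape[-3..4]=01010010 (head:    ^)
Step 5: in state A at pos 0, read 1 -> (A,1)->write 1,move R,goto B. Now: state=B, head=1, tape[-3..4]=01010010 (head:     ^)
Step 6: in state B at pos 1, read 0 -> (B,0)->write 1,move L,goto C. Now: state=C, head=0, tape[-3..4]=01011010 (head:    ^)
Step 7: in state C at pos 0, read 1 -> (C,1)->write 0,move R,goto A. Now: state=A, head=1, tape[-3..4]=01001010 (head:     ^)
Step 8: in state A at pos 1, read 1 -> (A,1)->write 1,move R,goto B. Now: state=B, head=2, tape[-3..4]=01001010 (head:      ^)
Step 9: in state B at pos 2, read 0 -> (B,0)->write 1,move L,goto C. Now: state=C, head=1, tape[-3..4]=01001110 (head:     ^)
Step 10: in state C at pos 1, read 1 -> (C,1)->write 0,move R,goto A. Now: state=A, head=2, tape[-3..4]=01000110 (head:      ^)
Cells containing 1 after step 10: {-2, 2, 3} -> 3 cell(s)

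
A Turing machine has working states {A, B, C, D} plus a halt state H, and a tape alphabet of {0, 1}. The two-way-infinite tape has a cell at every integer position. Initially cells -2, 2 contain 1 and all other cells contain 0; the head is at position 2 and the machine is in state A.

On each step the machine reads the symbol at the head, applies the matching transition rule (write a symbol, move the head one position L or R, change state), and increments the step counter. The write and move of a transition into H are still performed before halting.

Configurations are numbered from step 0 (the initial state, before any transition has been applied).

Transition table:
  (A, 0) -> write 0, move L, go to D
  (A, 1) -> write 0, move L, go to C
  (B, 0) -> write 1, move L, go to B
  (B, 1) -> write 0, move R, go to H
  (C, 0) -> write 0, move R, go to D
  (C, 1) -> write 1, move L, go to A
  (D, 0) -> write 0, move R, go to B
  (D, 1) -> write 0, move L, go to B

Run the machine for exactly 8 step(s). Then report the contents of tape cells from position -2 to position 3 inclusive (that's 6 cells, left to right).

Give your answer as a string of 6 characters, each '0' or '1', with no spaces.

Answer: 111111

Derivation:
Step 1: in state A at pos 2, read 1 -> (A,1)->write 0,move L,goto C. Now: state=C, head=1, tape[-3..3]=0100000 (head:     ^)
Step 2: in state C at pos 1, read 0 -> (C,0)->write 0,move R,goto D. Now: state=D, head=2, tape[-3..3]=0100000 (head:      ^)
Step 3: in state D at pos 2, read 0 -> (D,0)->write 0,move R,goto B. Now: state=B, head=3, tape[-3..4]=01000000 (head:       ^)
Step 4: in state B at pos 3, read 0 -> (B,0)->write 1,move L,goto B. Now: state=B, head=2, tape[-3..4]=01000010 (head:      ^)
Step 5: in state B at pos 2, read 0 -> (B,0)->write 1,move L,goto B. Now: state=B, head=1, tape[-3..4]=01000110 (head:     ^)
Step 6: in state B at pos 1, read 0 -> (B,0)->write 1,move L,goto B. Now: state=B, head=0, tape[-3..4]=01001110 (head:    ^)
Step 7: in state B at pos 0, read 0 -> (B,0)->write 1,move L,goto B. Now: state=B, head=-1, tape[-3..4]=01011110 (head:   ^)
Step 8: in state B at pos -1, read 0 -> (B,0)->write 1,move L,goto B. Now: state=B, head=-2, tape[-3..4]=01111110 (head:  ^)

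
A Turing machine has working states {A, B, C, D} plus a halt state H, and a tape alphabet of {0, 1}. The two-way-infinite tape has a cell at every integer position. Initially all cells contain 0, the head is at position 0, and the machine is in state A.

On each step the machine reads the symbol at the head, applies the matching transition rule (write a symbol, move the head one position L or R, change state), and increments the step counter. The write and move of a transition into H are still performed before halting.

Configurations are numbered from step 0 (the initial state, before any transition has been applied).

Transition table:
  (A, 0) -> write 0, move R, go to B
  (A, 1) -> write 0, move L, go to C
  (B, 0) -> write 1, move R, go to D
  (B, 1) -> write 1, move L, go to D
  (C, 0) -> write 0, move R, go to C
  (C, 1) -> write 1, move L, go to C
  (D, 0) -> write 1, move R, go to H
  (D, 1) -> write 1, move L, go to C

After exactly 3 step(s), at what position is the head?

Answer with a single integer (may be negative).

Step 1: in state A at pos 0, read 0 -> (A,0)->write 0,move R,goto B. Now: state=B, head=1, tape[-1..2]=0000 (head:   ^)
Step 2: in state B at pos 1, read 0 -> (B,0)->write 1,move R,goto D. Now: state=D, head=2, tape[-1..3]=00100 (head:    ^)
Step 3: in state D at pos 2, read 0 -> (D,0)->write 1,move R,goto H. Now: state=H, head=3, tape[-1..4]=001100 (head:     ^)

Answer: 3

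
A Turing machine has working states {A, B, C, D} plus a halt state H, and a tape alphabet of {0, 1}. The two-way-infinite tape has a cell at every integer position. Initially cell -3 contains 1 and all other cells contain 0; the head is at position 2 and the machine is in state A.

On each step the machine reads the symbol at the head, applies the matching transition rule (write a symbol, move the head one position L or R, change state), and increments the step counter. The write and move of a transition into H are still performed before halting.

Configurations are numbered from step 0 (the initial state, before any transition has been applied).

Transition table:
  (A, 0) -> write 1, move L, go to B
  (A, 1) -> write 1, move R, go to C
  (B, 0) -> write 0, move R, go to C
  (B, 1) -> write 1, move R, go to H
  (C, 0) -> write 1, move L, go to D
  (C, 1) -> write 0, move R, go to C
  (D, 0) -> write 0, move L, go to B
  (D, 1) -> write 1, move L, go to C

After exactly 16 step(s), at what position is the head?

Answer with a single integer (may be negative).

Answer: -2

Derivation:
Step 1: in state A at pos 2, read 0 -> (A,0)->write 1,move L,goto B. Now: state=B, head=1, tape[-4..3]=01000010 (head:      ^)
Step 2: in state B at pos 1, read 0 -> (B,0)->write 0,move R,goto C. Now: state=C, head=2, tape[-4..3]=01000010 (head:       ^)
Step 3: in state C at pos 2, read 1 -> (C,1)->write 0,move R,goto C. Now: state=C, head=3, tape[-4..4]=010000000 (head:        ^)
Step 4: in state C at pos 3, read 0 -> (C,0)->write 1,move L,goto D. Now: state=D, head=2, tape[-4..4]=010000010 (head:       ^)
Step 5: in state D at pos 2, read 0 -> (D,0)->write 0,move L,goto B. Now: state=B, head=1, tape[-4..4]=010000010 (head:      ^)
Step 6: in state B at pos 1, read 0 -> (B,0)->write 0,move R,goto C. Now: state=C, head=2, tape[-4..4]=010000010 (head:       ^)
Step 7: in state C at pos 2, read 0 -> (C,0)->write 1,move L,goto D. Now: state=D, head=1, tape[-4..4]=010000110 (head:      ^)
Step 8: in state D at pos 1, read 0 -> (D,0)->write 0,move L,goto B. Now: state=B, head=0, tape[-4..4]=010000110 (head:     ^)
Step 9: in state B at pos 0, read 0 -> (B,0)->write 0,move R,goto C. Now: state=C, head=1, tape[-4..4]=010000110 (head:      ^)
Step 10: in state C at pos 1, read 0 -> (C,0)->write 1,move L,goto D. Now: state=D, head=0, tape[-4..4]=010001110 (head:     ^)
Step 11: in state D at pos 0, read 0 -> (D,0)->write 0,move L,goto B. Now: state=B, head=-1, tape[-4..4]=010001110 (head:    ^)
Step 12: in state B at pos -1, read 0 -> (B,0)->write 0,move R,goto C. Now: state=C, head=0, tape[-4..4]=010001110 (head:     ^)
Step 13: in state C at pos 0, read 0 -> (C,0)->write 1,move L,goto D. Now: state=D, head=-1, tape[-4..4]=010011110 (head:    ^)
Step 14: in state D at pos -1, read 0 -> (D,0)->write 0,move L,goto B. Now: state=B, head=-2, tape[-4..4]=010011110 (head:   ^)
Step 15: in state B at pos -2, read 0 -> (B,0)->write 0,move R,goto C. Now: state=C, head=-1, tape[-4..4]=010011110 (head:    ^)
Step 16: in state C at pos -1, read 0 -> (C,0)->write 1,move L,goto D. Now: state=D, head=-2, tape[-4..4]=010111110 (head:   ^)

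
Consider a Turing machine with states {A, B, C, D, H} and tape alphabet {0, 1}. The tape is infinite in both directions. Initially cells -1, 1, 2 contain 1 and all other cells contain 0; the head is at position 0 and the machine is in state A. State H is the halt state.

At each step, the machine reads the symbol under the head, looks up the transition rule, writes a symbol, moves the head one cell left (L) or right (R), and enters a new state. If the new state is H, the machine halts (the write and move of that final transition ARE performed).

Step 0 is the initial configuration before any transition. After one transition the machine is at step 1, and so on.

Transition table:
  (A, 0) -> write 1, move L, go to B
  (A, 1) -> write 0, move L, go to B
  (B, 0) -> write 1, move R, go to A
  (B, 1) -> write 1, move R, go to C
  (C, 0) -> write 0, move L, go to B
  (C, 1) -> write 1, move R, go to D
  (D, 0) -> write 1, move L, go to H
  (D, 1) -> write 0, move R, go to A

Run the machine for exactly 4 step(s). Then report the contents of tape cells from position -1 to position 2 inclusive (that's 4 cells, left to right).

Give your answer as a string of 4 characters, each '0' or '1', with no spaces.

Step 1: in state A at pos 0, read 0 -> (A,0)->write 1,move L,goto B. Now: state=B, head=-1, tape[-2..3]=011110 (head:  ^)
Step 2: in state B at pos -1, read 1 -> (B,1)->write 1,move R,goto C. Now: state=C, head=0, tape[-2..3]=011110 (head:   ^)
Step 3: in state C at pos 0, read 1 -> (C,1)->write 1,move R,goto D. Now: state=D, head=1, tape[-2..3]=011110 (head:    ^)
Step 4: in state D at pos 1, read 1 -> (D,1)->write 0,move R,goto A. Now: state=A, head=2, tape[-2..3]=011010 (head:     ^)

Answer: 1101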